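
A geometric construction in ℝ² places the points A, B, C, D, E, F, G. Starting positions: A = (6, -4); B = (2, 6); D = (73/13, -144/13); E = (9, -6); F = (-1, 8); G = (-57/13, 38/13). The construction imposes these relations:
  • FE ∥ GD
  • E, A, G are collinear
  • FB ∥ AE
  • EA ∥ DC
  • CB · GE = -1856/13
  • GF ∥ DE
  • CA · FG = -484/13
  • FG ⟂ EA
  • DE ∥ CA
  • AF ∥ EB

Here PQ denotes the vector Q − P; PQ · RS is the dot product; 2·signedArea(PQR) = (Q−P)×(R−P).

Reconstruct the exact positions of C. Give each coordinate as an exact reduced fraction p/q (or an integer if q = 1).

1. C_x = 34/13  [DE ∥ CA ∩ EA ∥ DC]
2. C_y = -118/13  [DE ∥ CA ∩ EA ∥ DC]
   → C = (34/13, -118/13)

C = (34/13, -118/13)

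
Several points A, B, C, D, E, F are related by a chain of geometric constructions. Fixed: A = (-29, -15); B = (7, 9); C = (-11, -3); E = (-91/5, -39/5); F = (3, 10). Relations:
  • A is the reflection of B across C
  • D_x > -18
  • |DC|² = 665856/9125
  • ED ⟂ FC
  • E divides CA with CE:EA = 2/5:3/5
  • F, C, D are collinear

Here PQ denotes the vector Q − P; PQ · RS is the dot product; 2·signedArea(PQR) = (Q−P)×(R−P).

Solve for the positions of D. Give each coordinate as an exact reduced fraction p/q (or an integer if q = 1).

1. D_x = -31499/1825  [F, C, D are collinear ∩ ED ⟂ FC]
2. D_y = -16083/1825  [F, C, D are collinear ∩ ED ⟂ FC]
   → D = (-31499/1825, -16083/1825)

D = (-31499/1825, -16083/1825)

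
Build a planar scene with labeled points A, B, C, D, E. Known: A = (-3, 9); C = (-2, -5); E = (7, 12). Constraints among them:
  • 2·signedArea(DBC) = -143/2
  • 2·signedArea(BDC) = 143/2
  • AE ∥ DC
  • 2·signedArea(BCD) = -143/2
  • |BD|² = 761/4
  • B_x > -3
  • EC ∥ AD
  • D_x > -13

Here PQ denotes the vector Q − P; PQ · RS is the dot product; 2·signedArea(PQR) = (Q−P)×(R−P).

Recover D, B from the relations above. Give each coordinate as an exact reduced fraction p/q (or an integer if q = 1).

B = (-5/2, 2)
D = (-12, -8)

1. D_x = -12  [AE ∥ DC ∩ EC ∥ AD]
2. D_y = -8  [AE ∥ DC ∩ EC ∥ AD]
   → D = (-12, -8)
3. B_x = -5/2  [line 3·x + -10·y + 55/2 = 0 ∩ |BD|² = 761/4]
4. B_y = 2  [line 3·x + -10·y + 55/2 = 0 ∩ |BD|² = 761/4]
   → B = (-5/2, 2)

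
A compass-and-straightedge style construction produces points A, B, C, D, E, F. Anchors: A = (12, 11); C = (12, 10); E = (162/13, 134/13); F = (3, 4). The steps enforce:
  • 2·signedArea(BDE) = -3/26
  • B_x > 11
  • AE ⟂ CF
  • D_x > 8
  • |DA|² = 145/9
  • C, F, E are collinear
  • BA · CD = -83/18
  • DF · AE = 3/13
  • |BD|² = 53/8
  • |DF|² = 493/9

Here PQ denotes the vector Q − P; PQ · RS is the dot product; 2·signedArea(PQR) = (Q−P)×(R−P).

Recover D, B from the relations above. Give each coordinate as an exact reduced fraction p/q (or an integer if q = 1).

B = (45/4, 115/12)
D = (9, 25/3)

1. D_x = 9  [line -6/13·x + 9/13·y + -21/13 = 0 ∩ |DF|² = 493/9]
2. D_y = 25/3  [line -6/13·x + 9/13·y + -21/13 = 0 ∩ |DF|² = 493/9]
   → D = (9, 25/3)
3. B_x = 45/4  [BA · CD = -83/18 ∩ 2·signedArea(BDE) = -3/26]
4. B_y = 115/12  [BA · CD = -83/18 ∩ 2·signedArea(BDE) = -3/26]
   → B = (45/4, 115/12)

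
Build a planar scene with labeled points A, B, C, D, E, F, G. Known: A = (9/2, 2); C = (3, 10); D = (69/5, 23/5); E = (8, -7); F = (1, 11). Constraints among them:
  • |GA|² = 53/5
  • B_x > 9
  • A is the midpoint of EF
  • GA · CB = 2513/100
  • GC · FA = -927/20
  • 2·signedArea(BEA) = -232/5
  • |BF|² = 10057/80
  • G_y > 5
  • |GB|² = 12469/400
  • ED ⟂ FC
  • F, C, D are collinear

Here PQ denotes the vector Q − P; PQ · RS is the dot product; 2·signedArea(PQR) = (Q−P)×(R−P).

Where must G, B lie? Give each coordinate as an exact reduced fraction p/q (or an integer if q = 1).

B = (183/20, 33/10)
G = (39/10, 26/5)

1. G_x = 39/10  [line -7/2·x + 9·y + -663/20 = 0 ∩ |GA|² = 53/5]
2. G_y = 26/5  [line -7/2·x + 9·y + -663/20 = 0 ∩ |GA|² = 53/5]
   → G = (39/10, 26/5)
3. B_x = 183/20  [GA · CB = 2513/100 ∩ 2·signedArea(BEA) = -232/5]
4. B_y = 33/10  [GA · CB = 2513/100 ∩ 2·signedArea(BEA) = -232/5]
   → B = (183/20, 33/10)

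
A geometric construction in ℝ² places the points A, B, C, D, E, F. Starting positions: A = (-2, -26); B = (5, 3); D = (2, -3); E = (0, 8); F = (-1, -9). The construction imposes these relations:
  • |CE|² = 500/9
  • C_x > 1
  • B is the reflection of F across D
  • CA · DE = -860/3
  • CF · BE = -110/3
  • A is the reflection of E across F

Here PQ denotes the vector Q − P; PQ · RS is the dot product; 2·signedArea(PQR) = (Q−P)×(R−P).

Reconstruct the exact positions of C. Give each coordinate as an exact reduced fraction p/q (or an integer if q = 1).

1. C_x = 4/3  [CF · BE = -110/3 ∩ CA · DE = -860/3]
2. C_y = 2/3  [CF · BE = -110/3 ∩ CA · DE = -860/3]
   → C = (4/3, 2/3)

C = (4/3, 2/3)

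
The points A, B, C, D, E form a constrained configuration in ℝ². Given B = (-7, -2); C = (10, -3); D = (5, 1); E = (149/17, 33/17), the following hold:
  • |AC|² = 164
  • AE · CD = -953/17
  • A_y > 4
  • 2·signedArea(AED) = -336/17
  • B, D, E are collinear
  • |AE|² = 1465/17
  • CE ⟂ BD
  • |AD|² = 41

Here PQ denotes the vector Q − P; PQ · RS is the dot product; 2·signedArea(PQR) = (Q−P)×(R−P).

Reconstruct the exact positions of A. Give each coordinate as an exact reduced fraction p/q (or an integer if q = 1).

A = (0, 5)

1. A_x = 0  [2·signedArea(AED) = -336/17 ∩ AE · CD = -953/17]
2. A_y = 5  [2·signedArea(AED) = -336/17 ∩ AE · CD = -953/17]
   → A = (0, 5)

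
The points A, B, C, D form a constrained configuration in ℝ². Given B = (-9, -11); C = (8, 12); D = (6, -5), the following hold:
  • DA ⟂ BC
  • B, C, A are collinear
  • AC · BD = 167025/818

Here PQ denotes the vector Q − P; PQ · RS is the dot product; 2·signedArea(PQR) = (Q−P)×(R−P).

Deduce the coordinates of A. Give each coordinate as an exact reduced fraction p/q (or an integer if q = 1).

1. A_x = -681/818  [B, C, A are collinear ∩ DA ⟂ BC]
2. A_y = 41/818  [B, C, A are collinear ∩ DA ⟂ BC]
   → A = (-681/818, 41/818)

A = (-681/818, 41/818)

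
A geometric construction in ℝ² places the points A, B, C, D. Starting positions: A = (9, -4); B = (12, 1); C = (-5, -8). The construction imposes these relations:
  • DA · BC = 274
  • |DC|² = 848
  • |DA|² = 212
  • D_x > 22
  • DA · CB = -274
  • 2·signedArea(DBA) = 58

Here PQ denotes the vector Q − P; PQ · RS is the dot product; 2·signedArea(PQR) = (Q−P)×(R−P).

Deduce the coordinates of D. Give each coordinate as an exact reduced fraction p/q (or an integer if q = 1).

D = (23, 0)

1. D_x = 23  [DA · CB = -274 ∩ 2·signedArea(DBA) = 58]
2. D_y = 0  [DA · CB = -274 ∩ 2·signedArea(DBA) = 58]
   → D = (23, 0)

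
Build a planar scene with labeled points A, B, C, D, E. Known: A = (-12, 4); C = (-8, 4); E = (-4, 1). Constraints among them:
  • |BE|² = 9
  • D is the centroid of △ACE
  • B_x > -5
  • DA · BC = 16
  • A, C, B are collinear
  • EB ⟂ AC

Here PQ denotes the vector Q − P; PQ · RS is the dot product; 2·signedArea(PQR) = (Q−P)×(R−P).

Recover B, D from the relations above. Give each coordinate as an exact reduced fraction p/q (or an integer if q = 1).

B = (-4, 4)
D = (-8, 3)

1. B_x = -4  [A, C, B are collinear ∩ EB ⟂ AC]
2. B_y = 4  [A, C, B are collinear ∩ EB ⟂ AC]
   → B = (-4, 4)
3. D_x = -8  [D is the centroid of △ACE]
4. D_y = 3  [D is the centroid of △ACE]
   → D = (-8, 3)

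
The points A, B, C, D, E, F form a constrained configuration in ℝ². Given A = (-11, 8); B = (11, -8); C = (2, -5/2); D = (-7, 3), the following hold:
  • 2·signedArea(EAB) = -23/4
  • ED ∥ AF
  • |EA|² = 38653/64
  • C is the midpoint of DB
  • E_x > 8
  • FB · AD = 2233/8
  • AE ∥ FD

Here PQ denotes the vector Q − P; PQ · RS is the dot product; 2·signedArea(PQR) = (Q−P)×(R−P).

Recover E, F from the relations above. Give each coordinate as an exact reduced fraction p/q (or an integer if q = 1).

E = (35/4, -53/8)
F = (-107/4, 141/8)

1. E_x = 35/4  [line 16·x + 22·y + 23/4 = 0 ∩ |EA|² = 38653/64]
2. E_y = -53/8  [line 16·x + 22·y + 23/4 = 0 ∩ |EA|² = 38653/64]
   → E = (35/4, -53/8)
3. F_x = -107/4  [AE ∥ FD ∩ ED ∥ AF]
4. F_y = 141/8  [AE ∥ FD ∩ ED ∥ AF]
   → F = (-107/4, 141/8)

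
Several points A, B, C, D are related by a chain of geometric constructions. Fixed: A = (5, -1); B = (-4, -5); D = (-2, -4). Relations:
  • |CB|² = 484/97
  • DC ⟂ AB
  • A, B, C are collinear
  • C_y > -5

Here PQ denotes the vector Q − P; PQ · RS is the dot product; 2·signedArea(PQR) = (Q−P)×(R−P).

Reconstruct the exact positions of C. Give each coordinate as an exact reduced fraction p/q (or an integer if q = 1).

1. C_x = -190/97  [A, B, C are collinear ∩ DC ⟂ AB]
2. C_y = -397/97  [A, B, C are collinear ∩ DC ⟂ AB]
   → C = (-190/97, -397/97)

C = (-190/97, -397/97)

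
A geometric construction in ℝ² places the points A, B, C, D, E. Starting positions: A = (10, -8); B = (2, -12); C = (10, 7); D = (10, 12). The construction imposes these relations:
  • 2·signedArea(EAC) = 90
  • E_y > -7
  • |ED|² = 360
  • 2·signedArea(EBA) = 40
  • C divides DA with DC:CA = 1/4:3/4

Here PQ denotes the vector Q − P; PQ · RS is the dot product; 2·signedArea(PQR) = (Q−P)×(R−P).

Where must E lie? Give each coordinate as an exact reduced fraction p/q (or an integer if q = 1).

E = (4, -6)

1. E_x = 4  [2·signedArea(EBA) = 40 ∩ 2·signedArea(EAC) = 90]
2. E_y = -6  [2·signedArea(EBA) = 40 ∩ 2·signedArea(EAC) = 90]
   → E = (4, -6)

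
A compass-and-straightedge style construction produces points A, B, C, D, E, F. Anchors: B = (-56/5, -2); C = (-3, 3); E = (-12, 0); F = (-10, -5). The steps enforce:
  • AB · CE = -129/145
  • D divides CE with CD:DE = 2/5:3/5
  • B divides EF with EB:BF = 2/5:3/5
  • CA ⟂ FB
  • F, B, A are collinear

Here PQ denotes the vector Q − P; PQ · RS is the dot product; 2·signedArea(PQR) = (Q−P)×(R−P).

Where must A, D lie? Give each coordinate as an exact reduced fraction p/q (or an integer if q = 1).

1. A_x = -342/29  [F, B, A are collinear ∩ CA ⟂ FB]
2. A_y = -15/29  [F, B, A are collinear ∩ CA ⟂ FB]
   → A = (-342/29, -15/29)
3. D_x = -33/5  [D divides CE with CD:DE = 2/5:3/5]
4. D_y = 9/5  [D divides CE with CD:DE = 2/5:3/5]
   → D = (-33/5, 9/5)

A = (-342/29, -15/29)
D = (-33/5, 9/5)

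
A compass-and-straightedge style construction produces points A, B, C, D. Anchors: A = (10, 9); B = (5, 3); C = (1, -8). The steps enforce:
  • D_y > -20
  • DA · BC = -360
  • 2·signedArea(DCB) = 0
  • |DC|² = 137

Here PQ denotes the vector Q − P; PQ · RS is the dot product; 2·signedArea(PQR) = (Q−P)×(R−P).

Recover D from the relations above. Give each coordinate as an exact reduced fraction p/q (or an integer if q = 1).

1. D_x = -3  [2·signedArea(DCB) = 0 ∩ DA · BC = -360]
2. D_y = -19  [2·signedArea(DCB) = 0 ∩ DA · BC = -360]
   → D = (-3, -19)

D = (-3, -19)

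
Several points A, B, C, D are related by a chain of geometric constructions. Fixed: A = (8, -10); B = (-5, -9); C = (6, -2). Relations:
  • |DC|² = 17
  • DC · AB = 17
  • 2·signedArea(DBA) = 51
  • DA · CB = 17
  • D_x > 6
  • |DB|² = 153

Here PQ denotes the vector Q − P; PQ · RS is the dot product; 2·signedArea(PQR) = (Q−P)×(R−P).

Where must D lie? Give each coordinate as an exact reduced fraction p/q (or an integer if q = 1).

1. D_x = 7  [2·signedArea(DBA) = 51 ∩ DC · AB = 17]
2. D_y = -6  [2·signedArea(DBA) = 51 ∩ DC · AB = 17]
   → D = (7, -6)

D = (7, -6)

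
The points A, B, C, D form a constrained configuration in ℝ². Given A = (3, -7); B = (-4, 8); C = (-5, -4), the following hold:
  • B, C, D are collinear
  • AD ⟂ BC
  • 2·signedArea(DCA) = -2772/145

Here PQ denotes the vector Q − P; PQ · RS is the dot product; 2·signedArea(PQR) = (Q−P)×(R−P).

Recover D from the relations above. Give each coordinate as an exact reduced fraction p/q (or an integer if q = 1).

D = (-753/145, -916/145)

1. D_x = -753/145  [B, C, D are collinear ∩ AD ⟂ BC]
2. D_y = -916/145  [B, C, D are collinear ∩ AD ⟂ BC]
   → D = (-753/145, -916/145)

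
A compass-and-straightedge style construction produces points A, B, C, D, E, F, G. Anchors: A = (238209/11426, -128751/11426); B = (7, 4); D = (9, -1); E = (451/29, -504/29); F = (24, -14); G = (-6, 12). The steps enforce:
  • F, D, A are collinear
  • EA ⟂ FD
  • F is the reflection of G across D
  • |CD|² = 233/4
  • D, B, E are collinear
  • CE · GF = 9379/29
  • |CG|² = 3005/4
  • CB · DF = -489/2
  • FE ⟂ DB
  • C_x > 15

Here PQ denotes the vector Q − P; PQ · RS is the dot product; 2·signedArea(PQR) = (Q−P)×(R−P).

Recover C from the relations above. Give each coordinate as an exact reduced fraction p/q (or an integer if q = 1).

1. C_x = 31/2  [line -15·x + 13·y + 595/2 = 0 ∩ |CD|² = 233/4]
2. C_y = -5  [line -15·x + 13·y + 595/2 = 0 ∩ |CD|² = 233/4]
   → C = (31/2, -5)

C = (31/2, -5)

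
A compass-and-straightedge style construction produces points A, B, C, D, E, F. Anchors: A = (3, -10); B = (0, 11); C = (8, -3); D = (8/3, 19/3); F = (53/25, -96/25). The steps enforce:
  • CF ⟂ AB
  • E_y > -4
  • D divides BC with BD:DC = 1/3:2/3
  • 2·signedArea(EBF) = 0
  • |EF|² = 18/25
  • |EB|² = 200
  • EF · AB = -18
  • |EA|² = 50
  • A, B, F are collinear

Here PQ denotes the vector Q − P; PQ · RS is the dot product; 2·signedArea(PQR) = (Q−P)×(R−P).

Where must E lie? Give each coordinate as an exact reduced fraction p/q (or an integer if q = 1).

E = (2, -3)

1. E_x = 2  [2·signedArea(EBF) = 0 ∩ EF · AB = -18]
2. E_y = -3  [2·signedArea(EBF) = 0 ∩ EF · AB = -18]
   → E = (2, -3)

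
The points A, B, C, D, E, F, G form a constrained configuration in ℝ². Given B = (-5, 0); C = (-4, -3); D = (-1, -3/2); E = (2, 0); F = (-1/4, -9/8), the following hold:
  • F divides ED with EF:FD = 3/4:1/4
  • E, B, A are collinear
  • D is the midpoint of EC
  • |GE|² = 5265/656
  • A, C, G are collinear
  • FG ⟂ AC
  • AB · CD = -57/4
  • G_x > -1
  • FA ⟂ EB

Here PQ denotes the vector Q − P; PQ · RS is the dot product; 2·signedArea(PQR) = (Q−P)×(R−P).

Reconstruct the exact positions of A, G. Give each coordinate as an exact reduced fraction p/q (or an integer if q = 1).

A = (-1/4, 0)
G = (-131/164, -18/41)

1. A_x = -1/4  [E, B, A are collinear ∩ FA ⟂ EB]
2. A_y = 0  [E, B, A are collinear ∩ FA ⟂ EB]
   → A = (-1/4, 0)
3. G_x = -131/164  [A, C, G are collinear ∩ FG ⟂ AC]
4. G_y = -18/41  [A, C, G are collinear ∩ FG ⟂ AC]
   → G = (-131/164, -18/41)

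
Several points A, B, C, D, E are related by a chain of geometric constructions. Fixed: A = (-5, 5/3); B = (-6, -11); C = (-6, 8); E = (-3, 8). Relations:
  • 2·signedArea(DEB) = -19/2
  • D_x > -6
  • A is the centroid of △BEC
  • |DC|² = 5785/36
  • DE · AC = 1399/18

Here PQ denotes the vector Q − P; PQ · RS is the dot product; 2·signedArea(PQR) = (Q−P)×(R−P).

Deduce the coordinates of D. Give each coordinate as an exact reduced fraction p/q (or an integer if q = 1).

1. D_x = -11/2  [2·signedArea(DEB) = -19/2 ∩ DE · AC = 1399/18]
2. D_y = -14/3  [2·signedArea(DEB) = -19/2 ∩ DE · AC = 1399/18]
   → D = (-11/2, -14/3)

D = (-11/2, -14/3)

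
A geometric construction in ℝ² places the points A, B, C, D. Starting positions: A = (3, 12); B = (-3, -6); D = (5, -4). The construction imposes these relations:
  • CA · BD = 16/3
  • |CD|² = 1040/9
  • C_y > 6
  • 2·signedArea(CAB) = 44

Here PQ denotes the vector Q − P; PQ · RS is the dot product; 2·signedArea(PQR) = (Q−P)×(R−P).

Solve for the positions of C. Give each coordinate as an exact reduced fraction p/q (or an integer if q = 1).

C = (11/3, 20/3)

1. C_x = 11/3  [2·signedArea(CAB) = 44 ∩ CA · BD = 16/3]
2. C_y = 20/3  [2·signedArea(CAB) = 44 ∩ CA · BD = 16/3]
   → C = (11/3, 20/3)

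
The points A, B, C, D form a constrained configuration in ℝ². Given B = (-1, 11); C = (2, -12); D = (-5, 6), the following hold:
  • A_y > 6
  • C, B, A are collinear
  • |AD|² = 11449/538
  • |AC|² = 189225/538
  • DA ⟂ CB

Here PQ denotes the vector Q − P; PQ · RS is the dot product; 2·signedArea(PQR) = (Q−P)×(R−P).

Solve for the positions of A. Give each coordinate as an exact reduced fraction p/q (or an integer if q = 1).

A = (-229/538, 3549/538)

1. A_x = -229/538  [C, B, A are collinear ∩ DA ⟂ CB]
2. A_y = 3549/538  [C, B, A are collinear ∩ DA ⟂ CB]
   → A = (-229/538, 3549/538)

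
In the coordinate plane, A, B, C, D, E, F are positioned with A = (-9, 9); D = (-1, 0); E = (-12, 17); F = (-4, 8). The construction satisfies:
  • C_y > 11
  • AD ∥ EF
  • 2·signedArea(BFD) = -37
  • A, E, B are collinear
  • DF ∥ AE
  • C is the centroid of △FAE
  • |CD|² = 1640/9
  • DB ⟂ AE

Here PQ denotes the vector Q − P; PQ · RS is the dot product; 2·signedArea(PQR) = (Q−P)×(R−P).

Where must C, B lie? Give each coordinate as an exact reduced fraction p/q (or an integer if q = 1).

1. C_x = -25/3  [C is the centroid of △FAE]
2. C_y = 34/3  [C is the centroid of △FAE]
   → C = (-25/3, 34/3)
3. B_x = -369/73  [A, E, B are collinear ∩ DB ⟂ AE]
4. B_y = -111/73  [A, E, B are collinear ∩ DB ⟂ AE]
   → B = (-369/73, -111/73)

B = (-369/73, -111/73)
C = (-25/3, 34/3)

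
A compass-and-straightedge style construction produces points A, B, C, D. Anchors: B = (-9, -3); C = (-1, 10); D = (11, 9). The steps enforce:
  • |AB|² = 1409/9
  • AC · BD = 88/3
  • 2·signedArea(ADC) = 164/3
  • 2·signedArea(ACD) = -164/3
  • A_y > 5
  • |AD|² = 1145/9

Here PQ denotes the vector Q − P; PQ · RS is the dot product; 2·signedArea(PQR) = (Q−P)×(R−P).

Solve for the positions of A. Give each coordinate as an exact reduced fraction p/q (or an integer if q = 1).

A = (1/3, 16/3)

1. A_x = 1/3  [2·signedArea(ACD) = -164/3 ∩ AC · BD = 88/3]
2. A_y = 16/3  [2·signedArea(ACD) = -164/3 ∩ AC · BD = 88/3]
   → A = (1/3, 16/3)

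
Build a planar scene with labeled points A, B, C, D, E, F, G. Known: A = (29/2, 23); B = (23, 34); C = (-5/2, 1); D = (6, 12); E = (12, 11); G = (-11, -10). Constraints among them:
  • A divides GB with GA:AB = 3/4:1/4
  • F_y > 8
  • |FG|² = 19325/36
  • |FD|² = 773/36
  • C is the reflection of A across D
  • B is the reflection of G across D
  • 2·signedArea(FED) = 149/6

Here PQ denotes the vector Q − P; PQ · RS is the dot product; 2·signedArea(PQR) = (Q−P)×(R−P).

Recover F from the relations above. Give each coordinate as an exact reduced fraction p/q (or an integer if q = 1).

1. F_x = 19/6  [line -1·x + -6·y + 319/6 = 0 ∩ |FD|² = 773/36]
2. F_y = 25/3  [line -1·x + -6·y + 319/6 = 0 ∩ |FD|² = 773/36]
   → F = (19/6, 25/3)

F = (19/6, 25/3)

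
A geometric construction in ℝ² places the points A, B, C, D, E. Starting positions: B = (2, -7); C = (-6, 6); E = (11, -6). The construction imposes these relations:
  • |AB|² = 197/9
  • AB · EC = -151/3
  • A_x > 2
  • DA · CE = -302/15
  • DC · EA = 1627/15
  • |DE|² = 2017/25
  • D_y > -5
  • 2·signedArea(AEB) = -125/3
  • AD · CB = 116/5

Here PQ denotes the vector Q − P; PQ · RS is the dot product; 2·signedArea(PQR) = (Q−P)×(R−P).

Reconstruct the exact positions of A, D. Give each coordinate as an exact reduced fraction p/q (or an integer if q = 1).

1. A_x = 7/3  [AB · EC = -151/3 ∩ 2·signedArea(AEB) = -125/3]
2. A_y = -7/3  [AB · EC = -151/3 ∩ 2·signedArea(AEB) = -125/3]
   → A = (7/3, -7/3)
3. D_x = 11/5  [AD · CB = 116/5 ∩ DA · CE = -302/15]
4. D_y = -21/5  [AD · CB = 116/5 ∩ DA · CE = -302/15]
   → D = (11/5, -21/5)

A = (7/3, -7/3)
D = (11/5, -21/5)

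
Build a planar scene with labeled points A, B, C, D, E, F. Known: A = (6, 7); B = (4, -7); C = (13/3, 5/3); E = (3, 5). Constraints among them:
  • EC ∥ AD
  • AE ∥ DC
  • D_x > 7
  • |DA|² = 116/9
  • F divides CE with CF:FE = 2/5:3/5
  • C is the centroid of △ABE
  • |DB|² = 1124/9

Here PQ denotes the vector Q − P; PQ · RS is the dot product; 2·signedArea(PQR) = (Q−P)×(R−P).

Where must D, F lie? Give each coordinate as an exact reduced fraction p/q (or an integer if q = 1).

1. D_x = 22/3  [AE ∥ DC ∩ EC ∥ AD]
2. D_y = 11/3  [AE ∥ DC ∩ EC ∥ AD]
   → D = (22/3, 11/3)
3. F_x = 19/5  [F divides CE with CF:FE = 2/5:3/5]
4. F_y = 3  [F divides CE with CF:FE = 2/5:3/5]
   → F = (19/5, 3)

D = (22/3, 11/3)
F = (19/5, 3)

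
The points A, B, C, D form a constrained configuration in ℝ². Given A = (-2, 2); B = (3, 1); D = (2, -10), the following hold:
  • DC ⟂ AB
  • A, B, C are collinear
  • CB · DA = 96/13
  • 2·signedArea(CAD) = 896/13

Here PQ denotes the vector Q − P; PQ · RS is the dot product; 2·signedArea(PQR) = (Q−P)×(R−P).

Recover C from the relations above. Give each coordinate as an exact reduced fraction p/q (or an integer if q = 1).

C = (54/13, 10/13)

1. C_x = 54/13  [A, B, C are collinear ∩ DC ⟂ AB]
2. C_y = 10/13  [A, B, C are collinear ∩ DC ⟂ AB]
   → C = (54/13, 10/13)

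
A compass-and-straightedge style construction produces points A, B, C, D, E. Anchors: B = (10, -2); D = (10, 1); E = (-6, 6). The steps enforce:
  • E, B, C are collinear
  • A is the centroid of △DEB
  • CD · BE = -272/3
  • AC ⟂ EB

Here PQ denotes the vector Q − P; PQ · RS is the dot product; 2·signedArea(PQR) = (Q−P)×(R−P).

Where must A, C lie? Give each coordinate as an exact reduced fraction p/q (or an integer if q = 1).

1. A_x = 14/3  [A is the centroid of △DEB]
2. A_y = 5/3  [A is the centroid of △DEB]
   → A = (14/3, 5/3)
3. C_x = 64/15  [E, B, C are collinear ∩ AC ⟂ EB]
4. C_y = 13/15  [E, B, C are collinear ∩ AC ⟂ EB]
   → C = (64/15, 13/15)

A = (14/3, 5/3)
C = (64/15, 13/15)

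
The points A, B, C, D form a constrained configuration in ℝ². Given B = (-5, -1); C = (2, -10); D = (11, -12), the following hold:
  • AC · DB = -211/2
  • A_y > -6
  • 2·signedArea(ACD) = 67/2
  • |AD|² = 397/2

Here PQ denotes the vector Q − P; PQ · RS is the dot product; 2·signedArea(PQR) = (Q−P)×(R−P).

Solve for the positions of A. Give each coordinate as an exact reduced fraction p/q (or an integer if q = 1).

A = (-3/2, -11/2)

1. A_x = -3/2  [2·signedArea(ACD) = 67/2 ∩ AC · DB = -211/2]
2. A_y = -11/2  [2·signedArea(ACD) = 67/2 ∩ AC · DB = -211/2]
   → A = (-3/2, -11/2)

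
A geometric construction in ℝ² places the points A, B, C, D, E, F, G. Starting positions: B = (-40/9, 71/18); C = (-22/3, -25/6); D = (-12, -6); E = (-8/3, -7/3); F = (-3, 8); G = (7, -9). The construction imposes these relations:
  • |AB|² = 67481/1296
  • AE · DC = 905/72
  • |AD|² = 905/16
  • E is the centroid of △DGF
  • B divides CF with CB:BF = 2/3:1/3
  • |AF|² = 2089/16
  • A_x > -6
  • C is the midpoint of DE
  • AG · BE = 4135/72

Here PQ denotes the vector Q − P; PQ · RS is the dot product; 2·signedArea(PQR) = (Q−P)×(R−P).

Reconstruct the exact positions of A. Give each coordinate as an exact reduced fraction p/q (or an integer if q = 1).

1. A_x = -5  [AE · DC = 905/72 ∩ AG · BE = 4135/72]
2. A_y = -13/4  [AE · DC = 905/72 ∩ AG · BE = 4135/72]
   → A = (-5, -13/4)

A = (-5, -13/4)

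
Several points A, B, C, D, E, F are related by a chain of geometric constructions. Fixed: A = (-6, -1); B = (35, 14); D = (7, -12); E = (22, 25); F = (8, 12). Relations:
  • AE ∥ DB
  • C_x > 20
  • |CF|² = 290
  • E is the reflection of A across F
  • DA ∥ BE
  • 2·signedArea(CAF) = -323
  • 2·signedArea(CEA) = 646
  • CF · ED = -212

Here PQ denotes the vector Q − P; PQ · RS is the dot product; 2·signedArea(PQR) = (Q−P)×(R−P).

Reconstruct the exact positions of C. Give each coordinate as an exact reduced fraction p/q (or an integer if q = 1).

1. C_x = 21  [2·signedArea(CEA) = 646 ∩ CF · ED = -212]
2. C_y = 1  [2·signedArea(CEA) = 646 ∩ CF · ED = -212]
   → C = (21, 1)

C = (21, 1)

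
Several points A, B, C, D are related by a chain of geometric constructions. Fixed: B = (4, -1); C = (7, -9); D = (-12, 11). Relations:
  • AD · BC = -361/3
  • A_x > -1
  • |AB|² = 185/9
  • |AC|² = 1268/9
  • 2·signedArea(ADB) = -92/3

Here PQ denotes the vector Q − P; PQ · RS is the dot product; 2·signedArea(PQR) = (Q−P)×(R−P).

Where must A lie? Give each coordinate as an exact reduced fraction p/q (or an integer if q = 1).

A = (-1/3, 1/3)

1. A_x = -1/3  [2·signedArea(ADB) = -92/3 ∩ AD · BC = -361/3]
2. A_y = 1/3  [2·signedArea(ADB) = -92/3 ∩ AD · BC = -361/3]
   → A = (-1/3, 1/3)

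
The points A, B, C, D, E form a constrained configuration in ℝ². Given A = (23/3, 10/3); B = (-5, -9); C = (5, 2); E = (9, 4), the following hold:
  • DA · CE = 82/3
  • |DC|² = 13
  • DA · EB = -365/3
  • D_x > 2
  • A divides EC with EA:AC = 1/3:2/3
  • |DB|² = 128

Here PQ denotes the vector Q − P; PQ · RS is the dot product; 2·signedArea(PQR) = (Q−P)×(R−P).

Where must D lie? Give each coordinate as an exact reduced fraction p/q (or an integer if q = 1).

1. D_x = 3  [DA · CE = 82/3 ∩ DA · EB = -365/3]
2. D_y = -1  [DA · CE = 82/3 ∩ DA · EB = -365/3]
   → D = (3, -1)

D = (3, -1)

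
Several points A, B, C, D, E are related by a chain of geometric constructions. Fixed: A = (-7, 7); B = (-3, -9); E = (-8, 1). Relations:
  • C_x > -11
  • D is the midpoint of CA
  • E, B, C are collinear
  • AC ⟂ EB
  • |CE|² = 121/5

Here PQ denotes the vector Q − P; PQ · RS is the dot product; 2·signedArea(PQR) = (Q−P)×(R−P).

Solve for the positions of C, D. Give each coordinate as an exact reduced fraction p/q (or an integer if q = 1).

1. C_x = -51/5  [E, B, C are collinear ∩ AC ⟂ EB]
2. C_y = 27/5  [E, B, C are collinear ∩ AC ⟂ EB]
   → C = (-51/5, 27/5)
3. D_x = -43/5  [D is the midpoint of CA]
4. D_y = 31/5  [D is the midpoint of CA]
   → D = (-43/5, 31/5)

C = (-51/5, 27/5)
D = (-43/5, 31/5)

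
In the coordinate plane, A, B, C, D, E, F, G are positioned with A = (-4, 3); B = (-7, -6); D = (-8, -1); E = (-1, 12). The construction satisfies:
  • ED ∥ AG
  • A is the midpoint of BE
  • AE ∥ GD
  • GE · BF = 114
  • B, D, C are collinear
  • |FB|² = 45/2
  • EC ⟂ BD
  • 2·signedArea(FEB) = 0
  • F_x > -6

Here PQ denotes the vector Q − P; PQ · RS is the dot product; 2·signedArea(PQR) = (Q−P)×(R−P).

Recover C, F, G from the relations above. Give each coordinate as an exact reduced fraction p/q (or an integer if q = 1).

C = (-133/13, 132/13)
F = (-11/2, -3/2)
G = (-11, -10)

1. C_x = -133/13  [B, D, C are collinear ∩ EC ⟂ BD]
2. C_y = 132/13  [B, D, C are collinear ∩ EC ⟂ BD]
   → C = (-133/13, 132/13)
3. F_x = -11/2  [line 18·x + -6·y + 90 = 0 ∩ |FB|² = 45/2]
4. F_y = -3/2  [line 18·x + -6·y + 90 = 0 ∩ |FB|² = 45/2]
   → F = (-11/2, -3/2)
5. G_x = -11  [AE ∥ GD ∩ ED ∥ AG]
6. G_y = -10  [AE ∥ GD ∩ ED ∥ AG]
   → G = (-11, -10)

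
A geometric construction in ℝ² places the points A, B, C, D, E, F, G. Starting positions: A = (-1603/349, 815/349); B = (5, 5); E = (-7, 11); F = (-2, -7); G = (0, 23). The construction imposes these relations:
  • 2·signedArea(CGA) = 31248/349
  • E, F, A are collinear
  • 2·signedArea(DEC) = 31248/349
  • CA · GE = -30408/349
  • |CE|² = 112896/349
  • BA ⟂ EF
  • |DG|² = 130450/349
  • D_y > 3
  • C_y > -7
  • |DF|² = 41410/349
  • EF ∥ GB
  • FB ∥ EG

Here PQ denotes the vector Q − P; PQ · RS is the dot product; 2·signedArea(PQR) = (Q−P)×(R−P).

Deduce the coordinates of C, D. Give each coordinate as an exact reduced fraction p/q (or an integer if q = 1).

1. C_x = -763/349  [2·signedArea(CGA) = 31248/349 ∩ CA · GE = -30408/349]
2. C_y = -2209/349  [2·signedArea(CGA) = 31248/349 ∩ CA · GE = -30408/349]
   → C = (-763/349, -2209/349)
3. D_x = 71/349  [line 6048/349·x + 1680/349·y + -7392/349 = 0 ∩ |DF|² = 41410/349]
4. D_y = 1280/349  [line 6048/349·x + 1680/349·y + -7392/349 = 0 ∩ |DF|² = 41410/349]
   → D = (71/349, 1280/349)

C = (-763/349, -2209/349)
D = (71/349, 1280/349)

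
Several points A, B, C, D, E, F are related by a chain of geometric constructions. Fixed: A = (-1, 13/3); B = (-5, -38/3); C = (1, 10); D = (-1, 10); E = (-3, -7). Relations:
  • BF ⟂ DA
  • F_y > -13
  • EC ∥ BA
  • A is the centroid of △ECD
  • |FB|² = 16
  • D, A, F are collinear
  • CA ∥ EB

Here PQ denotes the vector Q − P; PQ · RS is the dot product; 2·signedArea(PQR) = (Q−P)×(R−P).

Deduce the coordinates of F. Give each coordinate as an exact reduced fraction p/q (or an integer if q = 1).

F = (-1, -38/3)

1. F_x = -1  [D, A, F are collinear ∩ BF ⟂ DA]
2. F_y = -38/3  [D, A, F are collinear ∩ BF ⟂ DA]
   → F = (-1, -38/3)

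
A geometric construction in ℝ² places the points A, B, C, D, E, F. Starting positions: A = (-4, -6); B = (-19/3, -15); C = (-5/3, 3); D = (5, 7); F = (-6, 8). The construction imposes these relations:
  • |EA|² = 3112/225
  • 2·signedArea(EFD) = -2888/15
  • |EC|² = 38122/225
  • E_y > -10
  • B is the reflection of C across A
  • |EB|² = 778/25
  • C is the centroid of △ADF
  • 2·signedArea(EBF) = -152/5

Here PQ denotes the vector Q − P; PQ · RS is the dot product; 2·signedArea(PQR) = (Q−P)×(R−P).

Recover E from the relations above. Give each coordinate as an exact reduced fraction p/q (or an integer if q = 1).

1. E_x = -74/15  [2·signedArea(EBF) = -152/5 ∩ 2·signedArea(EFD) = -2888/15]
2. E_y = -48/5  [2·signedArea(EBF) = -152/5 ∩ 2·signedArea(EFD) = -2888/15]
   → E = (-74/15, -48/5)

E = (-74/15, -48/5)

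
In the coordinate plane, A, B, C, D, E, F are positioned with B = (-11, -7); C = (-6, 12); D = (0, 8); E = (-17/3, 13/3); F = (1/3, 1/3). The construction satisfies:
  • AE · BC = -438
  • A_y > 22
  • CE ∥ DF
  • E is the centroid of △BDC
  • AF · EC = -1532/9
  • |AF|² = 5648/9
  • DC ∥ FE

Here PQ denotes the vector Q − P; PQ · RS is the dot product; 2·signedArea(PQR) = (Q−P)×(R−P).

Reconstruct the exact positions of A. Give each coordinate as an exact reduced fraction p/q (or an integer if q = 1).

1. A_x = 11  [AE · BC = -438 ∩ AF · EC = -1532/9]
2. A_y = 23  [AE · BC = -438 ∩ AF · EC = -1532/9]
   → A = (11, 23)

A = (11, 23)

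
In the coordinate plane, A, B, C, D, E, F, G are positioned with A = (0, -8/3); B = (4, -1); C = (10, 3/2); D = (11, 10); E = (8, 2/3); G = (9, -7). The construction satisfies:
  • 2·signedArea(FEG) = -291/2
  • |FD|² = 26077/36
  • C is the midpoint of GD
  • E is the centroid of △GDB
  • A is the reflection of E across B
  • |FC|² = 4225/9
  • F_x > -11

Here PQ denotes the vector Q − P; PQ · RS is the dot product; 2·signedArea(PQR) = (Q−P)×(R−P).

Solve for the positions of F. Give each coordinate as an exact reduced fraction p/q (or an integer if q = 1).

F = (-10, -41/6)

1. F_x = -10  [line 23/3·x + 1·y + 167/2 = 0 ∩ |FC|² = 4225/9]
2. F_y = -41/6  [line 23/3·x + 1·y + 167/2 = 0 ∩ |FC|² = 4225/9]
   → F = (-10, -41/6)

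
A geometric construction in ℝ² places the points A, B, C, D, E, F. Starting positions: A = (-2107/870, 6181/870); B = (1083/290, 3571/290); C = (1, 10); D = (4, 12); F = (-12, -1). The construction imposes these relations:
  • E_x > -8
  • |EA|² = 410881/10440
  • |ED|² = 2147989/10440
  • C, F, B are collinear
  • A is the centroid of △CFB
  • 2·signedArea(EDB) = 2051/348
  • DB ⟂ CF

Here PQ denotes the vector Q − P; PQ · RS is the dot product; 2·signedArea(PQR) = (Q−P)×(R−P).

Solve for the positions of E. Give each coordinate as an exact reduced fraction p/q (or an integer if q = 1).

E = (-12547/1740, 5311/1740)

1. E_x = -12547/1740  [line -91/290·x + -77/290·y + -2527/1740 = 0 ∩ |EA|² = 410881/10440]
2. E_y = 5311/1740  [line -91/290·x + -77/290·y + -2527/1740 = 0 ∩ |EA|² = 410881/10440]
   → E = (-12547/1740, 5311/1740)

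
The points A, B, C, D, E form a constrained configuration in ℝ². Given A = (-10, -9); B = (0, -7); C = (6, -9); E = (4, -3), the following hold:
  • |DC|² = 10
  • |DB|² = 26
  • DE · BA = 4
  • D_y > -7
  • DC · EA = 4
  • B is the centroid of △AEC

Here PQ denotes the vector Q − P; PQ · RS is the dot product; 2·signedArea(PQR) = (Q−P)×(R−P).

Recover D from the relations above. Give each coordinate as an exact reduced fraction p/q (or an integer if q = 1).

1. D_x = 5  [DE · BA = 4 ∩ DC · EA = 4]
2. D_y = -6  [DE · BA = 4 ∩ DC · EA = 4]
   → D = (5, -6)

D = (5, -6)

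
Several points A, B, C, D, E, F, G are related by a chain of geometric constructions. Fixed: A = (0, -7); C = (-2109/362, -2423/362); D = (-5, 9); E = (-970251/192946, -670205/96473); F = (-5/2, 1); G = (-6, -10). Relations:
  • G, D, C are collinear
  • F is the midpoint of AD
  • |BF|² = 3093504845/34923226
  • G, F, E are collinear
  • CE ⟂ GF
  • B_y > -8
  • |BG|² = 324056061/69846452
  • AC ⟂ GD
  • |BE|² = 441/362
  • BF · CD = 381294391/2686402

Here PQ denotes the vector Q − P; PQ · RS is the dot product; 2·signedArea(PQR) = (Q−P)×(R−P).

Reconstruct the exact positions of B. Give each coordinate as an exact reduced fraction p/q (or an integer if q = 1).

B = (-542004/96473, -1520443/192946)

1. B_x = -542004/96473  [line -299/362·x + -5681/362·y + -689365775/5372804 = 0 ∩ |BF|² = 3093504845/34923226]
2. B_y = -1520443/192946  [line -299/362·x + -5681/362·y + -689365775/5372804 = 0 ∩ |BF|² = 3093504845/34923226]
   → B = (-542004/96473, -1520443/192946)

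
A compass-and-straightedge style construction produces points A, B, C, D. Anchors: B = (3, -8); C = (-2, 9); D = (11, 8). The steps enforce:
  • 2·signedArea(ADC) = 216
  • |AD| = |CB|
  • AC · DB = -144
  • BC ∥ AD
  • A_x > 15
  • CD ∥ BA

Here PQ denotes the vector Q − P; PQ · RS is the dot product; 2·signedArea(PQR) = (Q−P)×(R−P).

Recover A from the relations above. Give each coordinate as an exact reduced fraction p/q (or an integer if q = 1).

1. A_x = 16  [BC ∥ AD ∩ CD ∥ BA]
2. A_y = -9  [BC ∥ AD ∩ CD ∥ BA]
   → A = (16, -9)

A = (16, -9)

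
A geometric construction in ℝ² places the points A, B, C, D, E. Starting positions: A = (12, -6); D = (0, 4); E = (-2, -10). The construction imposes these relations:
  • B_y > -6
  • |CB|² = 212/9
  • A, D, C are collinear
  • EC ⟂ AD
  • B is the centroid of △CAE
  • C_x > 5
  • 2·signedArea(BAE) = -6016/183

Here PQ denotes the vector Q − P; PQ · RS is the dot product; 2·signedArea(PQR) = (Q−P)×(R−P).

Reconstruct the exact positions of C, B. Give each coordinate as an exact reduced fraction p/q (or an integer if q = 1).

1. C_x = 348/61  [A, D, C are collinear ∩ EC ⟂ AD]
2. C_y = -46/61  [A, D, C are collinear ∩ EC ⟂ AD]
   → C = (348/61, -46/61)
3. B_x = 958/183  [B is the centroid of △CAE]
4. B_y = -1022/183  [B is the centroid of △CAE]
   → B = (958/183, -1022/183)

B = (958/183, -1022/183)
C = (348/61, -46/61)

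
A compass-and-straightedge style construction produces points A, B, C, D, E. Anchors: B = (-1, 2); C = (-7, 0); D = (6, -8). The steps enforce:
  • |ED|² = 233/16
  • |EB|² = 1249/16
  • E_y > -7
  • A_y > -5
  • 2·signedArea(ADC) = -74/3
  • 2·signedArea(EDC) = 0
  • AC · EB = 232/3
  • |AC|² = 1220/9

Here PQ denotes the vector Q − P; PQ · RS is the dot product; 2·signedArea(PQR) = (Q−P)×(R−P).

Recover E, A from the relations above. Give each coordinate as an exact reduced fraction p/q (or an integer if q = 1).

A = (11/3, -14/3)
E = (11/4, -6)

1. E_x = 11/4  [line -8·x + -13·y + -56 = 0 ∩ |ED|² = 233/16]
2. E_y = -6  [line -8·x + -13·y + -56 = 0 ∩ |ED|² = 233/16]
   → E = (11/4, -6)
3. A_x = 11/3  [2·signedArea(ADC) = -74/3 ∩ AC · EB = 232/3]
4. A_y = -14/3  [2·signedArea(ADC) = -74/3 ∩ AC · EB = 232/3]
   → A = (11/3, -14/3)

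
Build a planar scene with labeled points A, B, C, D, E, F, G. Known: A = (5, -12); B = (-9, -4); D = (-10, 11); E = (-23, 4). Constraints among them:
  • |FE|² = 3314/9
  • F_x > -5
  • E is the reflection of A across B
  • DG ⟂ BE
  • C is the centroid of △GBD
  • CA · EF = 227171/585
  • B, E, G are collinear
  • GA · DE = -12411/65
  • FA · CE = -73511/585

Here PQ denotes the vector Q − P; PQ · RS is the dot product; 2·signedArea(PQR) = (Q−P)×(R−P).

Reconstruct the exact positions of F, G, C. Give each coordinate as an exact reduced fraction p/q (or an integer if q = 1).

1. G_x = -1054/65  [B, E, G are collinear ∩ DG ⟂ BE]
2. G_y = 8/65  [B, E, G are collinear ∩ DG ⟂ BE]
   → G = (-1054/65, 8/65)
3. C_x = -763/65  [C is the centroid of △GBD]
4. C_y = 463/195  [C is the centroid of △GBD]
   → C = (-763/65, 463/195)
5. F_x = -14/3  [FA · CE = -73511/585 ∩ CA · EF = 227171/585]
6. F_y = -5/3  [FA · CE = -73511/585 ∩ CA · EF = 227171/585]
   → F = (-14/3, -5/3)

C = (-763/65, 463/195)
F = (-14/3, -5/3)
G = (-1054/65, 8/65)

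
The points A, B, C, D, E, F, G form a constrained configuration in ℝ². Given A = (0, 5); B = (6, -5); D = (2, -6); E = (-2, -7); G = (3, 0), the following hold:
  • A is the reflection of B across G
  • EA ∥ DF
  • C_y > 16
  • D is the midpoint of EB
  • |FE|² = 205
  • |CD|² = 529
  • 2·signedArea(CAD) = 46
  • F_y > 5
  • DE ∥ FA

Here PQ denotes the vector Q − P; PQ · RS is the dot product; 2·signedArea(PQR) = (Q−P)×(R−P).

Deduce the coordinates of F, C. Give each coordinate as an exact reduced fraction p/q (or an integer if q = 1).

C = (2, 17)
F = (4, 6)

1. F_x = 4  [DE ∥ FA ∩ EA ∥ DF]
2. F_y = 6  [DE ∥ FA ∩ EA ∥ DF]
   → F = (4, 6)
3. C_x = 2  [line 11·x + 2·y + -56 = 0 ∩ |CD|² = 529]
4. C_y = 17  [line 11·x + 2·y + -56 = 0 ∩ |CD|² = 529]
   → C = (2, 17)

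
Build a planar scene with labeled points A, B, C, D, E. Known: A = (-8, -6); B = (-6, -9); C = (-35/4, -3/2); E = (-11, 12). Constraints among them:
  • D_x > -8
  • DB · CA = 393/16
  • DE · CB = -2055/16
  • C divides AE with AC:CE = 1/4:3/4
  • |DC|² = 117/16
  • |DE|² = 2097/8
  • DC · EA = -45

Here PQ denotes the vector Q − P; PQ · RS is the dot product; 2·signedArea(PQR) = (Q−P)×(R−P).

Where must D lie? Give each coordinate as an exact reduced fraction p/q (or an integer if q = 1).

D = (-29/4, -15/4)

1. D_x = -29/4  [DC · EA = -45 ∩ DE · CB = -2055/16]
2. D_y = -15/4  [DC · EA = -45 ∩ DE · CB = -2055/16]
   → D = (-29/4, -15/4)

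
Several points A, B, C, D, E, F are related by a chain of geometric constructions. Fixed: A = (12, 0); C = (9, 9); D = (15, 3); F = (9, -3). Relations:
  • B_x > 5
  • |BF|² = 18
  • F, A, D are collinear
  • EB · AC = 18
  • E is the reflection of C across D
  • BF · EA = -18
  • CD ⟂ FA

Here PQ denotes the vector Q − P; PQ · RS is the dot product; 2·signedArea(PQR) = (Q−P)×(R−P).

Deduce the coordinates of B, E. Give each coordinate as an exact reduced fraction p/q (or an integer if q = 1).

B = (6, -6)
E = (21, -3)

1. E_x = 21  [E is the reflection of C across D]
2. E_y = -3  [E is the reflection of C across D]
   → E = (21, -3)
3. B_x = 6  [BF · EA = -18 ∩ EB · AC = 18]
4. B_y = -6  [BF · EA = -18 ∩ EB · AC = 18]
   → B = (6, -6)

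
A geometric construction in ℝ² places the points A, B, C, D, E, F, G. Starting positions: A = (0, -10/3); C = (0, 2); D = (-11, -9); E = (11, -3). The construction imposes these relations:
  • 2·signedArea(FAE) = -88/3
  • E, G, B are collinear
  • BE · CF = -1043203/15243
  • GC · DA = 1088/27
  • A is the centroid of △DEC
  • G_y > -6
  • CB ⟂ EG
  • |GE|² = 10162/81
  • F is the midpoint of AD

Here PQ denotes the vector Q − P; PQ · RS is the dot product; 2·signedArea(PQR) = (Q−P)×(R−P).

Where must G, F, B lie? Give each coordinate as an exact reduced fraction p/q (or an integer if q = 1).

B = (6688/5081, -24686/5081)
F = (-11/2, -37/6)
G = (0, -46/9)

1. G_x = 0  [line -11·x + -17/3·y + -782/27 = 0 ∩ |GE|² = 10162/81]
2. G_y = -46/9  [line -11·x + -17/3·y + -782/27 = 0 ∩ |GE|² = 10162/81]
   → G = (0, -46/9)
3. F_x = -11/2  [F is the midpoint of AD]
4. F_y = -37/6  [F is the midpoint of AD]
   → F = (-11/2, -37/6)
5. B_x = 6688/5081  [E, G, B are collinear ∩ CB ⟂ EG]
6. B_y = -24686/5081  [E, G, B are collinear ∩ CB ⟂ EG]
   → B = (6688/5081, -24686/5081)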